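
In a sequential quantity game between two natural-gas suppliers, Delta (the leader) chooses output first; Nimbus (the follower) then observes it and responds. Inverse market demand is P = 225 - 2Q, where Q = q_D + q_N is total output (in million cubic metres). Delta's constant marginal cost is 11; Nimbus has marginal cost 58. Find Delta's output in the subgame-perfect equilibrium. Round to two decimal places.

The follower Nimbus best-responds to any q_D: π_N = (225 - 2Q)q_N - 58q_N.
Setting the follower's marginal profit to zero, 167 - 2q_D - 4q_N = 0, i.e. q_N = (167 - 2q_D)/4.
Delta substitutes q_N(q_D) into its own profit: π_D = q_D(225 - 2q_D - (167 - 2q_D)/2) - 11q_D = (283/2 - q_D)q_D - 11q_D.
The leader's first-order condition 261/2 - 2q_D = 0 yields q_D = 261/4.
Then q_N = (167 - 2·(261/4))/4 = 73/8.

65.25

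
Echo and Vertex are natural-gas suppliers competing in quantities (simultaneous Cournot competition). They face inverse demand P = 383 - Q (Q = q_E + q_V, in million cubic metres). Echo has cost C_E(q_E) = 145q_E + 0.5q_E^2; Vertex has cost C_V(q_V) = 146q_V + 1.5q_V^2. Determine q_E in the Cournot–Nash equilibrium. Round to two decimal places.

Echo's profit: π_E = (383 - Q)q_E - (145q_E + (1/2)q_E²). Setting ∂π_E/∂q_E = 0: 238 - 3q_E - (q_V) = 0.
Vertex's profit: π_V = (383 - Q)q_V - (146q_V + (3/2)q_V²). Setting ∂π_V/∂q_V = 0: 237 - 5q_V - (q_E) = 0.
Rearranging gives the reaction functions q_E = (238 - q_V)/3 and q_V = (237 - q_E)/5.
Substituting one into the other gives q_E = 953/14 and q_V = 473/14.

68.07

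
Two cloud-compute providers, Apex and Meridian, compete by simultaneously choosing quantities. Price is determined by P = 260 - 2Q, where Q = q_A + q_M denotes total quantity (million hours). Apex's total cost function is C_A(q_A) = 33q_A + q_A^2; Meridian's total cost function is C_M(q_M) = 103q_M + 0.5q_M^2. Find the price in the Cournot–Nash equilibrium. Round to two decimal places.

159.31

Apex's profit: π_A = (260 - 2Q)q_A - (33q_A + q_A²). Setting ∂π_A/∂q_A = 0: 227 - 6q_A - 2(q_M) = 0.
Meridian's first-order condition: 157 - 5q_M - 2(q_A) = 0.
Rearranging gives the reaction functions q_A = (227 - 2q_M)/6 and q_M = (157 - 2q_A)/5.
Solving the pair: q_A = 821/26, q_M = 244/13.
Total output Q = 1309/26, so price P = 260 - 2·(1309/26) = 159.3077.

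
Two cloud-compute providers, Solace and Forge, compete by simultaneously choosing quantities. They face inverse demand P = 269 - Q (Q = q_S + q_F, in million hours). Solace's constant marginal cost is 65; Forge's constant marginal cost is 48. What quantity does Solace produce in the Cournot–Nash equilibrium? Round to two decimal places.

62.33

Solace's profit: π_S = (269 - Q)q_S - (65q_S). Setting ∂π_S/∂q_S = 0: 204 - 2q_S - (q_F) = 0.
Forge's profit: π_F = (269 - Q)q_F - (48q_F). Setting ∂π_F/∂q_F = 0: 221 - 2q_F - (q_S) = 0.
So q_S = (204 - q_F)/2 and q_F = (221 - q_S)/2.
Solving the pair: q_S = 187/3, q_F = 238/3.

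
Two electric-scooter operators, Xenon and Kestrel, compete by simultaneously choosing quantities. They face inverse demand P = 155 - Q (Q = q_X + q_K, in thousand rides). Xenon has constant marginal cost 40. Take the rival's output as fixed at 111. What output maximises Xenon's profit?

With the rival's output fixed at 111, Xenon's profit is π_X = (155 - 111 - q_X)q_X - (40q_X) = (44 - q_X)q_X - (40q_X).
∂π_X/∂q_X = 4 - 2q_X = 0, so q_X = 2.

2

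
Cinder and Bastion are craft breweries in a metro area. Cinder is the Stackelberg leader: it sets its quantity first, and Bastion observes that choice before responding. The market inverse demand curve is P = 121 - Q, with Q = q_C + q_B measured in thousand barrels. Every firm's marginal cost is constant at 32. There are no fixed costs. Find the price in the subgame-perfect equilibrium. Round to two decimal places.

Solve by backward induction. Given q_C, the follower Bastion maximises π_B = (121 - q_C - q_B)q_B - 32q_B.
Follower FOC: 89 - q_C - 2q_B = 0, so q_B(q_C) = (89 - q_C)/2.
The leader anticipates this reaction. Substituting into P = 121 - Q gives P = 153/2 - (1/2)q_C, so π_C = (153/2 - (1/2)q_C)q_C - 32q_C.
The leader's first-order condition 89/2 - q_C = 0 yields q_C = 89/2.
Then q_B = (89 - 89/2)/2 = 89/4.
Total output Q = 267/4, so price P = 121 - 267/4 = 217/4.

54.25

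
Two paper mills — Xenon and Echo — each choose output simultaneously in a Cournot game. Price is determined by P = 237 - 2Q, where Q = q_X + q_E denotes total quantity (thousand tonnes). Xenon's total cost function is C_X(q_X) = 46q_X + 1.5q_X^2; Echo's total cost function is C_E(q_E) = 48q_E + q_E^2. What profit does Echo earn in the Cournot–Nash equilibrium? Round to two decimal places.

Xenon's profit: π_X = (237 - 2Q)q_X - (46q_X + (3/2)q_X²). Setting ∂π_X/∂q_X = 0: 191 - 7q_X - 2(q_E) = 0.
Echo's first-order condition: 189 - 6q_E - 2(q_X) = 0.
Best responses: q_X = (191 - 2q_E)/7, q_E = (189 - 2q_X)/6.
Solving the pair: q_X = 384/19, q_E = 941/38.
Price P = 237 - 2·(1709/38) = 147.0526.
Echo's profit: 147.0526·(941/38) - 48·(941/38) - (941/38)² = 1839.6420.

1839.64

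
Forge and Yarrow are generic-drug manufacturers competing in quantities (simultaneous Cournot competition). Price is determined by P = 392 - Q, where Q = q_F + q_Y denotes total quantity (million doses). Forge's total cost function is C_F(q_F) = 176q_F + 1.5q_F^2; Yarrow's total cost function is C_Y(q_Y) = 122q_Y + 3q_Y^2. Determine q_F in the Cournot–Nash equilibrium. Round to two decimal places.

37.38

Forge's profit: π_F = (392 - Q)q_F - (176q_F + (3/2)q_F²). Setting ∂π_F/∂q_F = 0: 216 - 5q_F - (q_Y) = 0.
Yarrow's profit: π_Y = (392 - Q)q_Y - (122q_Y + 3q_Y²). Setting ∂π_Y/∂q_Y = 0: 270 - 8q_Y - (q_F) = 0.
Rearranging gives the reaction functions q_F = (216 - q_Y)/5 and q_Y = (270 - q_F)/8.
Substituting one into the other gives q_F = 486/13 and q_Y = 378/13.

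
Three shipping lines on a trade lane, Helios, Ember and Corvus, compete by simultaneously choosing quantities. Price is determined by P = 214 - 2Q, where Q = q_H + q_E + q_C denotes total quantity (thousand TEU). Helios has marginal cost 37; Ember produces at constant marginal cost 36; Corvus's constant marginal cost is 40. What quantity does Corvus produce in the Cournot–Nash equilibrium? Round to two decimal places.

Helios's profit: π_H = (214 - 2Q)q_H - (37q_H). Setting ∂π_H/∂q_H = 0: 177 - 4q_H - 2(q_E + q_C) = 0.
Ember's first-order condition: 178 - 4q_E - 2(q_H + q_C) = 0.
Corvus's first-order condition: 174 - 4q_C - 2(q_H + q_E) = 0.
Adding the 3 first-order conditions: 529 − 8Q = 0, so Q = 529/8.
Back-substituting: q_H = (177 − 529/4)/2 = 179/8, q_E = (178 − 529/4)/2 = 183/8, q_C = (174 − 529/4)/2 = 167/8.

20.88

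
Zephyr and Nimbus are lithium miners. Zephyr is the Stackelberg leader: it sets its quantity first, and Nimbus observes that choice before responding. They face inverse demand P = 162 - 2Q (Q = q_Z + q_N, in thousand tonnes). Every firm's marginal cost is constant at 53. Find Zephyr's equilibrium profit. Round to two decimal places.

742.56

The follower Nimbus best-responds to any q_Z: π_N = (162 - 2Q)q_N - 53q_N.
Follower FOC: 109 - 2q_Z - 4q_N = 0, so q_N(q_Z) = (109 - 2q_Z)/4.
The leader anticipates this reaction. Substituting into P = 162 - 2Q gives P = 215/2 - q_Z, so π_Z = (215/2 - q_Z)q_Z - 53q_Z.
Leader FOC: 109/2 - 2q_Z = 0, so q_Z = 109/4.
Then q_N = (109 - 2·(109/4))/4 = 109/8.
Price P = 162 - 2·(327/8) = 321/4.
Zephyr's profit: (321/4 - 53)·(109/4) = 742.5625.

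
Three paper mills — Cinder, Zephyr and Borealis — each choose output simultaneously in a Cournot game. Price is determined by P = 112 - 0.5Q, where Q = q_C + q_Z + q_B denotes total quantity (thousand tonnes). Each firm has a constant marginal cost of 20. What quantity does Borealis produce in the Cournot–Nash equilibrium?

46

Each firm earns π_i = (112 - 0.5Q)q_i - 20q_i.
Setting ∂π_i/∂q_i = 0 with rivals' quantities fixed: 92 - q_i - (1/2)·Σ_{j≠i} q_j = 0.
With identical firms every q_j equals q_i, so Σ_{j≠i} q_j = 2q_i and 92 = 2q_i, giving q_i = 46.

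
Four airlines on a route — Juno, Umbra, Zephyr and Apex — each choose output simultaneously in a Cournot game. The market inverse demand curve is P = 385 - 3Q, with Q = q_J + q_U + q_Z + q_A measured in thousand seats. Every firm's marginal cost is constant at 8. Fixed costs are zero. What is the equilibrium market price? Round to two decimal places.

83.40

A representative firm's profit is π_i = q_i(385 - 3Q) - 8q_i.
First-order condition (treating rivals' output as given): 377 - 6q_i - 3·Σ_{j≠i} q_j = 0.
With identical firms every q_j equals q_i, so Σ_{j≠i} q_j = 3q_i and 377 = 15q_i, giving q_i = 377/15.
Total output Q = 1508/15, so price P = 385 - 3·(1508/15) = 417/5.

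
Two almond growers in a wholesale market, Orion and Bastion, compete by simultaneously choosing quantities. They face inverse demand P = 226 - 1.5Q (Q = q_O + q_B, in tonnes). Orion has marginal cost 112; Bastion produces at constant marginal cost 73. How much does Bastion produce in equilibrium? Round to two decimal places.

Orion's profit: π_O = (226 - 1.5Q)q_O - (112q_O). Setting ∂π_O/∂q_O = 0: 114 - 3q_O - (3/2)(q_B) = 0.
Bastion's profit: π_B = (226 - 1.5Q)q_B - (73q_B). Setting ∂π_B/∂q_B = 0: 153 - 3q_B - (3/2)(q_O) = 0.
So q_O = (114 - (3/2)q_B)/3 and q_B = (153 - (3/2)q_O)/3.
Substituting one into the other gives q_O = 50/3 and q_B = 128/3.

42.67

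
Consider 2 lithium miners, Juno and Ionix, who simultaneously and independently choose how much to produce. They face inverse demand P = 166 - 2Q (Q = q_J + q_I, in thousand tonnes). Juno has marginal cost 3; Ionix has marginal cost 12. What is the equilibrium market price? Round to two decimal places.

60.33

Juno's profit: π_J = (166 - 2Q)q_J - (3q_J). Setting ∂π_J/∂q_J = 0: 163 - 4q_J - 2(q_I) = 0.
Ionix's first-order condition: 154 - 4q_I - 2(q_J) = 0.
Rearranging gives the reaction functions q_J = (163 - 2q_I)/4 and q_I = (154 - 2q_J)/4.
Substituting one into the other gives q_J = 86/3 and q_I = 145/6.
Total output Q = 317/6, so price P = 166 - 2·(317/6) = 181/3.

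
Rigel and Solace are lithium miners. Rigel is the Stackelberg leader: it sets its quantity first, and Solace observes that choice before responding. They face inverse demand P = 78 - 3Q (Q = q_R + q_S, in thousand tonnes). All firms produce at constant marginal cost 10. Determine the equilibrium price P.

Solve by backward induction. Given q_R, the follower Solace maximises π_S = (78 - 3q_R - 3q_S)q_S - 10q_S.
Follower FOC: 68 - 3q_R - 6q_S = 0, so q_S(q_R) = (68 - 3q_R)/6.
The leader anticipates this reaction. Substituting into P = 78 - 3Q gives P = 44 - (3/2)q_R, so π_R = (44 - (3/2)q_R)q_R - 10q_R.
The leader's first-order condition 34 - 3q_R = 0 yields q_R = 34/3.
Then q_S = (68 - 3·(34/3))/6 = 17/3.
Total output Q = 17, so price P = 78 - 3·17 = 27.

27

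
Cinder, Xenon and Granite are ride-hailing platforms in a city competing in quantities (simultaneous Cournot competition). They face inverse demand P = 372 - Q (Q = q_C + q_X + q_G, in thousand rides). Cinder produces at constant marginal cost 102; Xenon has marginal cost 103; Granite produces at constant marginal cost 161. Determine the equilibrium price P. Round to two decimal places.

184.50

Cinder's profit: π_C = (372 - Q)q_C - (102q_C). Setting ∂π_C/∂q_C = 0: 270 - 2q_C - (q_X + q_G) = 0.
Xenon's profit: π_X = (372 - Q)q_X - (103q_X). Setting ∂π_X/∂q_X = 0: 269 - 2q_X - (q_C + q_G) = 0.
Granite's profit: π_G = (372 - Q)q_G - (161q_G). Setting ∂π_G/∂q_G = 0: 211 - 2q_G - (q_C + q_X) = 0.
Adding the 3 conditions: 750 − 2Q − 2Q = 0, i.e. Q = 375/2.
Back-substituting: q_C = (270 − 375/2) = 165/2, q_X = (269 − 375/2) = 163/2, q_G = (211 − 375/2) = 47/2.
Total output Q = 375/2, so price P = 372 - 375/2 = 369/2.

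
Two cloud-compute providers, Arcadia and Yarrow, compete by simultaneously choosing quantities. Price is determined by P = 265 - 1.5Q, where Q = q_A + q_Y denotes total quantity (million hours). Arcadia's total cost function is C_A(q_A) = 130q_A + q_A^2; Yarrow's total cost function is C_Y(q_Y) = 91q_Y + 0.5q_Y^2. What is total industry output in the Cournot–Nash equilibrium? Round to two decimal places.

Arcadia's profit: π_A = (265 - 1.5Q)q_A - (130q_A + q_A²). Setting ∂π_A/∂q_A = 0: 135 - 5q_A - (3/2)(q_Y) = 0.
Yarrow's first-order condition: 174 - 4q_Y - (3/2)(q_A) = 0.
So q_A = (135 - (3/2)q_Y)/5 and q_Y = (174 - (3/2)q_A)/4.
Solving the pair: q_A = 1116/71, q_Y = 37.6056.
Total output Q = 1116/71 + 37.6056 = 53.3239.

53.32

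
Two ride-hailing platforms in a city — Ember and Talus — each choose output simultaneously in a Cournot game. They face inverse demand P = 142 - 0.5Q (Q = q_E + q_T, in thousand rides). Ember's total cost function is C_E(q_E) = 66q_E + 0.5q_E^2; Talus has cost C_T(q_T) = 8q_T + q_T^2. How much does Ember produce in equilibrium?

28

Ember's profit: π_E = (142 - 0.5Q)q_E - (66q_E + (1/2)q_E²). Setting ∂π_E/∂q_E = 0: 76 - 2q_E - (1/2)(q_T) = 0.
Talus's profit: π_T = (142 - 0.5Q)q_T - (8q_T + q_T²). Setting ∂π_T/∂q_T = 0: 134 - 3q_T - (1/2)(q_E) = 0.
So q_E = (76 - (1/2)q_T)/2 and q_T = (134 - (1/2)q_E)/3.
Solving the pair: q_E = 28, q_T = 40.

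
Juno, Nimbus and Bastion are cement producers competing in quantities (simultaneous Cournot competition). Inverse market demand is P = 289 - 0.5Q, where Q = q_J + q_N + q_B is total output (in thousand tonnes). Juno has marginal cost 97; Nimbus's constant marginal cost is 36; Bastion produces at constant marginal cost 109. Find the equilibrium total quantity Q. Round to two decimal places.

Juno's profit: π_J = (289 - 0.5Q)q_J - (97q_J). Setting ∂π_J/∂q_J = 0: 192 - q_J - (1/2)(q_N + q_B) = 0.
Nimbus's profit: π_N = (289 - 0.5Q)q_N - (36q_N). Setting ∂π_N/∂q_N = 0: 253 - q_N - (1/2)(q_J + q_B) = 0.
Bastion's first-order condition: 180 - q_B - (1/2)(q_J + q_N) = 0.
Adding the 3 first-order conditions: 625 − 2Q = 0, so Q = 625/2.
Back-substituting: q_J = (192 − 625/4)/(1/2) = 143/2, q_N = (253 − 625/4)/(1/2) = 387/2, q_B = (180 − 625/4)/(1/2) = 95/2.
Total output Q = 143/2 + 387/2 + 95/2 = 625/2.

312.50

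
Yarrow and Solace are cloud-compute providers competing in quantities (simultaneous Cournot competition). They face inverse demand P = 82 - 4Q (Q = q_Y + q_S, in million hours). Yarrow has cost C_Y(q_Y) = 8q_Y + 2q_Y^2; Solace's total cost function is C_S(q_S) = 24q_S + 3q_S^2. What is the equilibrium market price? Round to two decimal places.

Yarrow's profit: π_Y = (82 - 4Q)q_Y - (8q_Y + 2q_Y²). Setting ∂π_Y/∂q_Y = 0: 74 - 12q_Y - 4(q_S) = 0.
Solace's first-order condition: 58 - 14q_S - 4(q_Y) = 0.
Rearranging gives the reaction functions q_Y = (74 - 4q_S)/12 and q_S = (58 - 4q_Y)/14.
Substituting one into the other gives q_Y = 201/38 and q_S = 50/19.
Total output Q = 301/38, so price P = 82 - 4·(301/38) = 956/19.

50.32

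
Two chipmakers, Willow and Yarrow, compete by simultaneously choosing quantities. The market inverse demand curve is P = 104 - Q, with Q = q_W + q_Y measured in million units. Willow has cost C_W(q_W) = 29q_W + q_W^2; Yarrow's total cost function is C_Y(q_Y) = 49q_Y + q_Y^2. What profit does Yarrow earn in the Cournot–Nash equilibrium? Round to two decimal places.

186.89

Willow's profit: π_W = (104 - Q)q_W - (29q_W + q_W²). Setting ∂π_W/∂q_W = 0: 75 - 4q_W - (q_Y) = 0.
Yarrow's profit: π_Y = (104 - Q)q_Y - (49q_Y + q_Y²). Setting ∂π_Y/∂q_Y = 0: 55 - 4q_Y - (q_W) = 0.
Best responses: q_W = (75 - q_Y)/4, q_Y = (55 - q_W)/4.
Solving the pair: q_W = 49/3, q_Y = 29/3.
Price P = 104 - 26 = 78.
Yarrow's profit: 78·(29/3) - 49·(29/3) - (29/3)² = 1682/9.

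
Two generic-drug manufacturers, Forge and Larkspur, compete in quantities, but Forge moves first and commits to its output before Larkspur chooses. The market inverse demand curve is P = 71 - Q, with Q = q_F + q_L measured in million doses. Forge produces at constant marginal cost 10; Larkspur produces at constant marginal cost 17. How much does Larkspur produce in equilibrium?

Solve by backward induction. Given q_F, the follower Larkspur maximises π_L = (71 - q_F - q_L)q_L - 17q_L.
Follower FOC: 54 - q_F - 2q_L = 0, so q_L(q_F) = (54 - q_F)/2.
Forge substitutes q_L(q_F) into its own profit: π_F = q_F(71 - q_F - (54 - q_F)/2) - 10q_F = (44 - (1/2)q_F)q_F - 10q_F.
Maximising: ∂π_F/∂q_F = 34 - q_F = 0, giving q_F = 34.
Then q_L = (54 - 34)/2 = 10.

10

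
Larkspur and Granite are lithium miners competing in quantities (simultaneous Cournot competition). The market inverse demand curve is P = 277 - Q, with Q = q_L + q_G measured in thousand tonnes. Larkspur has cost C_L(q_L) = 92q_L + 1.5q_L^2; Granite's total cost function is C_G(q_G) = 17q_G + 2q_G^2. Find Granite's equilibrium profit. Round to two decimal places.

4434.81

Larkspur's profit: π_L = (277 - Q)q_L - (92q_L + (3/2)q_L²). Setting ∂π_L/∂q_L = 0: 185 - 5q_L - (q_G) = 0.
Granite's first-order condition: 260 - 6q_G - (q_L) = 0.
So q_L = (185 - q_G)/5 and q_G = (260 - q_L)/6.
Solving the pair: q_L = 850/29, q_G = 1115/29.
Price P = 277 - 1965/29 = 209.2414.
Granite's profit: 209.2414·(1115/29) - 17·(1115/29) - 2(1115/29)² = 4434.8098.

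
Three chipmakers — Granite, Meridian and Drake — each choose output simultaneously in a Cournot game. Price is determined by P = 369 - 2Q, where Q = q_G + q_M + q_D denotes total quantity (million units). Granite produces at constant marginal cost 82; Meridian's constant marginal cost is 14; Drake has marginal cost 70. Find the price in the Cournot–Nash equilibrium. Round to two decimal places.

133.75

Granite's profit: π_G = (369 - 2Q)q_G - (82q_G). Setting ∂π_G/∂q_G = 0: 287 - 4q_G - 2(q_M + q_D) = 0.
Meridian's profit: π_M = (369 - 2Q)q_M - (14q_M). Setting ∂π_M/∂q_M = 0: 355 - 4q_M - 2(q_G + q_D) = 0.
Drake's profit: π_D = (369 - 2Q)q_D - (70q_D). Setting ∂π_D/∂q_D = 0: 299 - 4q_D - 2(q_G + q_M) = 0.
Adding the 3 conditions: 941 − 4Q − 4Q = 0, i.e. Q = 941/8.
Back-substituting: q_G = (287 − 941/4)/2 = 207/8, q_M = (355 − 941/4)/2 = 479/8, q_D = (299 − 941/4)/2 = 255/8.
Total output Q = 941/8, so price P = 369 - 2·(941/8) = 535/4.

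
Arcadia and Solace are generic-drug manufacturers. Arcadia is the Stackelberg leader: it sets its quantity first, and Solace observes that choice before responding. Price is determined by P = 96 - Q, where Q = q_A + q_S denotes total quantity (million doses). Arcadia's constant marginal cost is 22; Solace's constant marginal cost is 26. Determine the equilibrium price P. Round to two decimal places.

Solve by backward induction. Given q_A, the follower Solace maximises π_S = (96 - q_A - q_S)q_S - 26q_S.
∂π_S/∂q_S = 70 - q_A - 2q_S = 0 gives the reaction function q_S = (70 - q_A)/2.
The leader anticipates this reaction. Substituting into P = 96 - Q gives P = 61 - (1/2)q_A, so π_A = (61 - (1/2)q_A)q_A - 22q_A.
Leader FOC: 39 - q_A = 0, so q_A = 39.
Then q_S = (70 - 39)/2 = 31/2.
Total output Q = 109/2, so price P = 96 - 109/2 = 83/2.

41.50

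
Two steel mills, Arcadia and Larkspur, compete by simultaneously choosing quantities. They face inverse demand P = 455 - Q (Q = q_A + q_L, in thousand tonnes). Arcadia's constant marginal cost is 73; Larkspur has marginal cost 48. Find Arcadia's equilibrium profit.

Arcadia's profit: π_A = (455 - Q)q_A - (73q_A). Setting ∂π_A/∂q_A = 0: 382 - 2q_A - (q_L) = 0.
Larkspur's profit: π_L = (455 - Q)q_L - (48q_L). Setting ∂π_L/∂q_L = 0: 407 - 2q_L - (q_A) = 0.
Rearranging gives the reaction functions q_A = (382 - q_L)/2 and q_L = (407 - q_A)/2.
Solving the pair: q_A = 119, q_L = 144.
Price P = 455 - 263 = 192.
Arcadia's profit: (192 - 73)·119 = 14161.

14161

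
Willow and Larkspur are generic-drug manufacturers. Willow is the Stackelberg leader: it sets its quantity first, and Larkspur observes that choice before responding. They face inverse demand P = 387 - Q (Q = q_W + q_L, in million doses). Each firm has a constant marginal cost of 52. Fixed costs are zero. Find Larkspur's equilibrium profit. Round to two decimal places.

Solve by backward induction. Given q_W, the follower Larkspur maximises π_L = (387 - q_W - q_L)q_L - 52q_L.
Setting the follower's marginal profit to zero, 335 - q_W - 2q_L = 0, i.e. q_L = (335 - q_W)/2.
The leader anticipates this reaction. Substituting into P = 387 - Q gives P = 439/2 - (1/2)q_W, so π_W = (439/2 - (1/2)q_W)q_W - 52q_W.
Maximising: ∂π_W/∂q_W = 335/2 - q_W = 0, giving q_W = 335/2.
Then q_L = (335 - 335/2)/2 = 335/4.
Price P = 387 - 1005/4 = 543/4.
Larkspur's profit: (543/4 - 52)·(335/4) = 7014.0625.

7014.06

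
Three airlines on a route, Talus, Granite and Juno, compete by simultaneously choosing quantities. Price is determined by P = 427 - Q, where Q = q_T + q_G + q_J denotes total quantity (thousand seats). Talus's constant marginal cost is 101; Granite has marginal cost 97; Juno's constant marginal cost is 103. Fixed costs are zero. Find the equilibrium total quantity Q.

245

Talus's profit: π_T = (427 - Q)q_T - (101q_T). Setting ∂π_T/∂q_T = 0: 326 - 2q_T - (q_G + q_J) = 0.
Granite's first-order condition: 330 - 2q_G - (q_T + q_J) = 0.
Juno's profit: π_J = (427 - Q)q_J - (103q_J). Setting ∂π_J/∂q_J = 0: 324 - 2q_J - (q_T + q_G) = 0.
Summing all 3 equations gives 980 − 4Q = 0, hence Q = 245.
Back-substituting: q_T = (326 − 245) = 81, q_G = (330 − 245) = 85, q_J = (324 − 245) = 79.
Total output Q = 81 + 85 + 79 = 245.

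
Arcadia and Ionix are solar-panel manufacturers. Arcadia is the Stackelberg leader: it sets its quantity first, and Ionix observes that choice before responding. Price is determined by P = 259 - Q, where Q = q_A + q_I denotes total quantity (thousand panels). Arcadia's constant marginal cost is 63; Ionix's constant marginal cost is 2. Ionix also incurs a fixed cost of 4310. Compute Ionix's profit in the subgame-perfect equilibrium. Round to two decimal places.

Solve by backward induction. Given q_A, the follower Ionix maximises π_I = (259 - q_A - q_I)q_I - 2q_I.
Setting the follower's marginal profit to zero, 257 - q_A - 2q_I = 0, i.e. q_I = (257 - q_A)/2.
The leader anticipates this reaction. Substituting into P = 259 - Q gives P = 261/2 - (1/2)q_A, so π_A = (261/2 - (1/2)q_A)q_A - 63q_A.
The leader's first-order condition 135/2 - q_A = 0 yields q_A = 135/2.
Then q_I = (257 - 135/2)/2 = 379/4.
Price P = 259 - 649/4 = 387/4.
Ionix's profit: (387/4 - 2)·(379/4) - 4310 = 4667.5625.

4667.56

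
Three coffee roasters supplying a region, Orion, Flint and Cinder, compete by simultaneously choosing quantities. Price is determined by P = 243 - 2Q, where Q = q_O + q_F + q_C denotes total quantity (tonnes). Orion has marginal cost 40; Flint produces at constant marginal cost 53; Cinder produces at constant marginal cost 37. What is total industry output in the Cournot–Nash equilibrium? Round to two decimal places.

Orion's profit: π_O = (243 - 2Q)q_O - (40q_O). Setting ∂π_O/∂q_O = 0: 203 - 4q_O - 2(q_F + q_C) = 0.
Flint's profit: π_F = (243 - 2Q)q_F - (53q_F). Setting ∂π_F/∂q_F = 0: 190 - 4q_F - 2(q_O + q_C) = 0.
Cinder's profit: π_C = (243 - 2Q)q_C - (37q_C). Setting ∂π_C/∂q_C = 0: 206 - 4q_C - 2(q_O + q_F) = 0.
Adding the 3 conditions: 599 − 4Q − 4Q = 0, i.e. Q = 599/8.
Back-substituting: q_O = (203 − 599/4)/2 = 213/8, q_F = (190 − 599/4)/2 = 161/8, q_C = (206 − 599/4)/2 = 225/8.
Total output Q = 213/8 + 161/8 + 225/8 = 599/8.

74.88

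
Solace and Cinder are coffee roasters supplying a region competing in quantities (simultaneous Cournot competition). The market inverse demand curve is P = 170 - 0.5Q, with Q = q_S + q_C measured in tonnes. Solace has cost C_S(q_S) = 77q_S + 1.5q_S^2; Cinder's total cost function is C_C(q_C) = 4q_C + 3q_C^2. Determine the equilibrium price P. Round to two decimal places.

Solace's profit: π_S = (170 - 0.5Q)q_S - (77q_S + (3/2)q_S²). Setting ∂π_S/∂q_S = 0: 93 - 4q_S - (1/2)(q_C) = 0.
Cinder's profit: π_C = (170 - 0.5Q)q_C - (4q_C + 3q_C²). Setting ∂π_C/∂q_C = 0: 166 - 7q_C - (1/2)(q_S) = 0.
Rearranging gives the reaction functions q_S = (93 - (1/2)q_C)/4 and q_C = (166 - (1/2)q_S)/7.
Substituting one into the other gives q_S = 20.4685 and q_C = 22.2523.
Total output Q = 42.7207, so price P = 170 - (1/2)·42.7207 = 148.6396.

148.64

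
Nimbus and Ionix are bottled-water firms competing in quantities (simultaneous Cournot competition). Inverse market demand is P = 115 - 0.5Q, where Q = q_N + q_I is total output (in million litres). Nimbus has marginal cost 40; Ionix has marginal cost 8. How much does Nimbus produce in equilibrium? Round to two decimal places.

Nimbus's profit: π_N = (115 - 0.5Q)q_N - (40q_N). Setting ∂π_N/∂q_N = 0: 75 - q_N - (1/2)(q_I) = 0.
Ionix's first-order condition: 107 - q_I - (1/2)(q_N) = 0.
Best responses: q_N = (75 - (1/2)q_I), q_I = (107 - (1/2)q_N).
Solving the pair: q_N = 86/3, q_I = 278/3.

28.67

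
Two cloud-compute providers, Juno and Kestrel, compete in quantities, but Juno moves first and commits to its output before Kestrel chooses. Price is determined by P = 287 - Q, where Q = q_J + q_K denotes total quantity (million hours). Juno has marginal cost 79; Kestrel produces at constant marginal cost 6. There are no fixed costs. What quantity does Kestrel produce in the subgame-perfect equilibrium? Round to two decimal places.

The follower Kestrel best-responds to any q_J: π_K = (287 - Q)q_K - 6q_K.
Follower FOC: 281 - q_J - 2q_K = 0, so q_K(q_J) = (281 - q_J)/2.
Juno substitutes q_K(q_J) into its own profit: π_J = q_J(287 - q_J - (281 - q_J)/2) - 79q_J = (293/2 - (1/2)q_J)q_J - 79q_J.
Leader FOC: 135/2 - q_J = 0, so q_J = 135/2.
Then q_K = (281 - 135/2)/2 = 427/4.

106.75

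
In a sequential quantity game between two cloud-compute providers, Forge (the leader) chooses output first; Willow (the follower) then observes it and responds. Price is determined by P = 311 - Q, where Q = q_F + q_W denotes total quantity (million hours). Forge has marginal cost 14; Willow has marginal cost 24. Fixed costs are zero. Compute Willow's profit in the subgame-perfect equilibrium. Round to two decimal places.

4455.56

The follower Willow best-responds to any q_F: π_W = (311 - Q)q_W - 24q_W.
Setting the follower's marginal profit to zero, 287 - q_F - 2q_W = 0, i.e. q_W = (287 - q_F)/2.
Forge substitutes q_W(q_F) into its own profit: π_F = q_F(311 - q_F - (287 - q_F)/2) - 14q_F = (335/2 - (1/2)q_F)q_F - 14q_F.
The leader's first-order condition 307/2 - q_F = 0 yields q_F = 307/2.
Then q_W = (287 - 307/2)/2 = 267/4.
Price P = 311 - 881/4 = 363/4.
Willow's profit: (363/4 - 24)·(267/4) = 4455.5625.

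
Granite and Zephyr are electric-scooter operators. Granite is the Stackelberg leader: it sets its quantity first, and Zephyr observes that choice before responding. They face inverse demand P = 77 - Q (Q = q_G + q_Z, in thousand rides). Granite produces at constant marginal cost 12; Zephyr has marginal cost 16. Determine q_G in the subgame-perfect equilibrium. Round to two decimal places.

Solve by backward induction. Given q_G, the follower Zephyr maximises π_Z = (77 - q_G - q_Z)q_Z - 16q_Z.
Follower FOC: 61 - q_G - 2q_Z = 0, so q_Z(q_G) = (61 - q_G)/2.
Granite substitutes q_Z(q_G) into its own profit: π_G = q_G(77 - q_G - (61 - q_G)/2) - 12q_G = (93/2 - (1/2)q_G)q_G - 12q_G.
Maximising: ∂π_G/∂q_G = 69/2 - q_G = 0, giving q_G = 69/2.
Then q_Z = (61 - 69/2)/2 = 53/4.

34.50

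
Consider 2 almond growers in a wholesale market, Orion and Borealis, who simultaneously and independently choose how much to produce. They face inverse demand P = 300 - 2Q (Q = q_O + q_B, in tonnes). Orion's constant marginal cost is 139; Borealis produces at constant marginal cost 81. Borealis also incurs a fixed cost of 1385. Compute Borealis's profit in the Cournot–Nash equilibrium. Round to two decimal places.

Orion's profit: π_O = (300 - 2Q)q_O - (139q_O). Setting ∂π_O/∂q_O = 0: 161 - 4q_O - 2(q_B) = 0.
Borealis's profit: π_B = (300 - 2Q)q_B - (81q_B). Setting ∂π_B/∂q_B = 0: 219 - 4q_B - 2(q_O) = 0.
Best responses: q_O = (161 - 2q_B)/4, q_B = (219 - 2q_O)/4.
Substituting one into the other gives q_O = 103/6 and q_B = 277/6.
Price P = 300 - 2·(190/3) = 520/3.
Borealis's profit: (520/3 - 81)·(277/6) - 1385 = 2877.7222.

2877.72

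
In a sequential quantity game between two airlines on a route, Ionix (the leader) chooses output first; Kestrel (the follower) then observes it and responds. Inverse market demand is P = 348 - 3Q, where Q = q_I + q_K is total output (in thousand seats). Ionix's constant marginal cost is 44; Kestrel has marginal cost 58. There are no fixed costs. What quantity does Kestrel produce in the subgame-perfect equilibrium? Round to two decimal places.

21.83

Solve by backward induction. Given q_I, the follower Kestrel maximises π_K = (348 - 3q_I - 3q_K)q_K - 58q_K.
Setting the follower's marginal profit to zero, 290 - 3q_I - 6q_K = 0, i.e. q_K = (290 - 3q_I)/6.
Ionix substitutes q_K(q_I) into its own profit: π_I = q_I(348 - 3q_I - (290 - 3q_I)/2) - 44q_I = (203 - (3/2)q_I)q_I - 44q_I.
Leader FOC: 159 - 3q_I = 0, so q_I = 53.
Then q_K = (290 - 3·53)/6 = 131/6.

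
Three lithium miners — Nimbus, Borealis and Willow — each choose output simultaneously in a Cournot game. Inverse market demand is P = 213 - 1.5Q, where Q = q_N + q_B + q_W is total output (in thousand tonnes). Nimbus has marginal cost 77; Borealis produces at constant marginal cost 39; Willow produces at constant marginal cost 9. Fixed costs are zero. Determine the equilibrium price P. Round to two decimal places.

Nimbus's profit: π_N = (213 - 1.5Q)q_N - (77q_N). Setting ∂π_N/∂q_N = 0: 136 - 3q_N - (3/2)(q_B + q_W) = 0.
Borealis's profit: π_B = (213 - 1.5Q)q_B - (39q_B). Setting ∂π_B/∂q_B = 0: 174 - 3q_B - (3/2)(q_N + q_W) = 0.
Willow's first-order condition: 204 - 3q_W - (3/2)(q_N + q_B) = 0.
Adding the 3 conditions: 514 − 3Q − 3Q = 0, i.e. Q = 257/3.
Back-substituting: q_N = (136 − 257/2)/(3/2) = 5, q_B = (174 − 257/2)/(3/2) = 91/3, q_W = (204 − 257/2)/(3/2) = 151/3.
Total output Q = 257/3, so price P = 213 - (3/2)·(257/3) = 169/2.

84.50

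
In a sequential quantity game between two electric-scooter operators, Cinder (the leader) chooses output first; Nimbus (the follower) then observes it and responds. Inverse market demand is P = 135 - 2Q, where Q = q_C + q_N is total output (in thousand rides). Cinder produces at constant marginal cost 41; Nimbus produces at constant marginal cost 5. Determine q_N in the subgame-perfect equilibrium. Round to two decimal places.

Solve by backward induction. Given q_C, the follower Nimbus maximises π_N = (135 - 2q_C - 2q_N)q_N - 5q_N.
Follower FOC: 130 - 2q_C - 4q_N = 0, so q_N(q_C) = (130 - 2q_C)/4.
The leader anticipates this reaction. Substituting into P = 135 - 2Q gives P = 70 - q_C, so π_C = (70 - q_C)q_C - 41q_C.
Leader FOC: 29 - 2q_C = 0, so q_C = 29/2.
Then q_N = (130 - 2·(29/2))/4 = 101/4.

25.25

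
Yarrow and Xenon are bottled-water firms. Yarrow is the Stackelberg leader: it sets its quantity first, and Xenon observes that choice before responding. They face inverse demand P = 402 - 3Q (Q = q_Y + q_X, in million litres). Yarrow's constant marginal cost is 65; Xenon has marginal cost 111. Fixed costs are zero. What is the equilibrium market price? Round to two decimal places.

The follower Xenon best-responds to any q_Y: π_X = (402 - 3Q)q_X - 111q_X.
∂π_X/∂q_X = 291 - 3q_Y - 6q_X = 0 gives the reaction function q_X = (291 - 3q_Y)/6.
The leader anticipates this reaction. Substituting into P = 402 - 3Q gives P = 513/2 - (3/2)q_Y, so π_Y = (513/2 - (3/2)q_Y)q_Y - 65q_Y.
Maximising: ∂π_Y/∂q_Y = 383/2 - 3q_Y = 0, giving q_Y = 383/6.
Then q_X = (291 - 3·(383/6))/6 = 199/12.
Total output Q = 965/12, so price P = 402 - 3·(965/12) = 643/4.

160.75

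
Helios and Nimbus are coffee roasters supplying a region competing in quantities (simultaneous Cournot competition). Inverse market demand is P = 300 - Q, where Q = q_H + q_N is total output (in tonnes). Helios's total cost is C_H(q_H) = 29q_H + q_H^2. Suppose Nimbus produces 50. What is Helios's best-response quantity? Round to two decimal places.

55.25

With the rival's output fixed at 50, Helios's profit is π_H = (300 - 50 - q_H)q_H - (29q_H + q_H²) = (250 - q_H)q_H - (29q_H + q_H²).
∂π_H/∂q_H = 221 - 4q_H = 0, so q_H = 221/4.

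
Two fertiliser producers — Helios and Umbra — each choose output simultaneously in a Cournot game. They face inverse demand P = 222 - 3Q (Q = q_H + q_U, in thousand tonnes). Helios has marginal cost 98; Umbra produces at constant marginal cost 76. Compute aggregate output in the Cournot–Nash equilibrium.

Helios's profit: π_H = (222 - 3Q)q_H - (98q_H). Setting ∂π_H/∂q_H = 0: 124 - 6q_H - 3(q_U) = 0.
Umbra's profit: π_U = (222 - 3Q)q_U - (76q_U). Setting ∂π_U/∂q_U = 0: 146 - 6q_U - 3(q_H) = 0.
Rearranging gives the reaction functions q_H = (124 - 3q_U)/6 and q_U = (146 - 3q_H)/6.
Solving the pair: q_H = 34/3, q_U = 56/3.
Total output Q = 34/3 + 56/3 = 30.

30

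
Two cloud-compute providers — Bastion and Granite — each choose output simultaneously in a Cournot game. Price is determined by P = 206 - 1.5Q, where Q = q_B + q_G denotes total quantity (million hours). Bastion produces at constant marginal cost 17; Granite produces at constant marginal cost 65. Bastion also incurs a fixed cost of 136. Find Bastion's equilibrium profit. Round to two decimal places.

Bastion's profit: π_B = (206 - 1.5Q)q_B - (17q_B). Setting ∂π_B/∂q_B = 0: 189 - 3q_B - (3/2)(q_G) = 0.
Granite's first-order condition: 141 - 3q_G - (3/2)(q_B) = 0.
Rearranging gives the reaction functions q_B = (189 - (3/2)q_G)/3 and q_G = (141 - (3/2)q_B)/3.
Substituting one into the other gives q_B = 158/3 and q_G = 62/3.
Price P = 206 - (3/2)·(220/3) = 96.
Bastion's profit: (96 - 17)·(158/3) - 136 = 4024.6667.

4024.67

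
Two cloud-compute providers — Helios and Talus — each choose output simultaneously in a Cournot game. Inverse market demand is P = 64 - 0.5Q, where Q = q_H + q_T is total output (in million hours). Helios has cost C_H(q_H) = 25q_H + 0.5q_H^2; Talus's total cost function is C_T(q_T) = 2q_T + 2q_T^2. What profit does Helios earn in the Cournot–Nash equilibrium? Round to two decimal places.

Helios's profit: π_H = (64 - 0.5Q)q_H - (25q_H + (1/2)q_H²). Setting ∂π_H/∂q_H = 0: 39 - 2q_H - (1/2)(q_T) = 0.
Talus's profit: π_T = (64 - 0.5Q)q_T - (2q_T + 2q_T²). Setting ∂π_T/∂q_T = 0: 62 - 5q_T - (1/2)(q_H) = 0.
Rearranging gives the reaction functions q_H = (39 - (1/2)q_T)/2 and q_T = (62 - (1/2)q_H)/5.
Solving the pair: q_H = 656/39, q_T = 418/39.
Price P = 64 - (1/2)·(358/13) = 653/13.
Helios's profit: (653/13)·(656/39) - 25·(656/39) - (1/2)(656/39)² = 282.9297.

282.93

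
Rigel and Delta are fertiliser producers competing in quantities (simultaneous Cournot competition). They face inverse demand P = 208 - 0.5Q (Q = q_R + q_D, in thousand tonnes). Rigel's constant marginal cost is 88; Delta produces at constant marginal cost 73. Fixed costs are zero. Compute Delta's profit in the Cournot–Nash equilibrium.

5000

Rigel's profit: π_R = (208 - 0.5Q)q_R - (88q_R). Setting ∂π_R/∂q_R = 0: 120 - q_R - (1/2)(q_D) = 0.
Delta's first-order condition: 135 - q_D - (1/2)(q_R) = 0.
So q_R = (120 - (1/2)q_D) and q_D = (135 - (1/2)q_R).
Substituting one into the other gives q_R = 70 and q_D = 100.
Price P = 208 - (1/2)·170 = 123.
Delta's profit: (123 - 73)·100 = 5000.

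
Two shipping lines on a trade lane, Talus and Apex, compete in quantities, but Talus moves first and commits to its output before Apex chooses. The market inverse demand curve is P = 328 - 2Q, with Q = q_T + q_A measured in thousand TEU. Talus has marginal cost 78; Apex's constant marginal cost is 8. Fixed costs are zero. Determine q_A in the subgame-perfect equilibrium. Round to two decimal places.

57.50

Solve by backward induction. Given q_T, the follower Apex maximises π_A = (328 - 2q_T - 2q_A)q_A - 8q_A.
Follower FOC: 320 - 2q_T - 4q_A = 0, so q_A(q_T) = (320 - 2q_T)/4.
Talus substitutes q_A(q_T) into its own profit: π_T = q_T(328 - 2q_T - (320 - 2q_T)/2) - 78q_T = (168 - q_T)q_T - 78q_T.
Leader FOC: 90 - 2q_T = 0, so q_T = 45.
Then q_A = (320 - 2·45)/4 = 115/2.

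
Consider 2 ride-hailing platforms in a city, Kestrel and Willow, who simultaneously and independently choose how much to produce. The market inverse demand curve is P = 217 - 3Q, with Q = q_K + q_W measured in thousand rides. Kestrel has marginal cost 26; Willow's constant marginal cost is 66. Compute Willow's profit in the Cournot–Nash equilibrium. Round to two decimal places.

456.33

Kestrel's profit: π_K = (217 - 3Q)q_K - (26q_K). Setting ∂π_K/∂q_K = 0: 191 - 6q_K - 3(q_W) = 0.
Willow's profit: π_W = (217 - 3Q)q_W - (66q_W). Setting ∂π_W/∂q_W = 0: 151 - 6q_W - 3(q_K) = 0.
Best responses: q_K = (191 - 3q_W)/6, q_W = (151 - 3q_K)/6.
Substituting one into the other gives q_K = 77/3 and q_W = 37/3.
Price P = 217 - 3·38 = 103.
Willow's profit: (103 - 66)·(37/3) = 1369/3.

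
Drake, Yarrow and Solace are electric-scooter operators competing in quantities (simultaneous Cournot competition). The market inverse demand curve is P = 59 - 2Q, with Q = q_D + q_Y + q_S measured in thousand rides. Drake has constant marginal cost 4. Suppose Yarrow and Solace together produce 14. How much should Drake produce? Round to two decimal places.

6.75

With rivals' combined output fixed at 14, Drake's profit is π_D = (59 - 2·14 - 2q_D)q_D - (4q_D) = (31 - 2q_D)q_D - (4q_D).
∂π_D/∂q_D = 27 - 4q_D = 0, so q_D = 27/4.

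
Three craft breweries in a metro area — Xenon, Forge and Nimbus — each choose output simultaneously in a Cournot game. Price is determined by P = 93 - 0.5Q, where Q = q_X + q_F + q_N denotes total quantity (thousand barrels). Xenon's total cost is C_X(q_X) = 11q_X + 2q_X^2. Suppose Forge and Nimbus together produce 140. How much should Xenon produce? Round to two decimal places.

With rivals' combined output fixed at 140, Xenon's profit is π_X = (93 - (1/2)·140 - (1/2)q_X)q_X - (11q_X + 2q_X²) = (23 - (1/2)q_X)q_X - (11q_X + 2q_X²).
∂π_X/∂q_X = 12 - 5q_X = 0, so q_X = 12/5.

2.40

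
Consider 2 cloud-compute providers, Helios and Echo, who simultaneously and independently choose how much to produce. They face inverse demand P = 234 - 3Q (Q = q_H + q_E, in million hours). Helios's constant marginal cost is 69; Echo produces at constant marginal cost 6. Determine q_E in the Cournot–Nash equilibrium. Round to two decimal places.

Helios's profit: π_H = (234 - 3Q)q_H - (69q_H). Setting ∂π_H/∂q_H = 0: 165 - 6q_H - 3(q_E) = 0.
Echo's first-order condition: 228 - 6q_E - 3(q_H) = 0.
So q_H = (165 - 3q_E)/6 and q_E = (228 - 3q_H)/6.
Substituting one into the other gives q_H = 34/3 and q_E = 97/3.

32.33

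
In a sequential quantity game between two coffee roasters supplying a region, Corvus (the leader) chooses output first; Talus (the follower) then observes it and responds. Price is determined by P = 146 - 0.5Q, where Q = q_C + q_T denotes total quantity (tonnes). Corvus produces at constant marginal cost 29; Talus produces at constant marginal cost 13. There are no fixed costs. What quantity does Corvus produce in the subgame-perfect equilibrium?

101

Solve by backward induction. Given q_C, the follower Talus maximises π_T = (146 - (1/2)q_C - (1/2)q_T)q_T - 13q_T.
Setting the follower's marginal profit to zero, 133 - (1/2)q_C - q_T = 0, i.e. q_T = (133 - (1/2)q_C).
The leader anticipates this reaction. Substituting into P = 146 - 0.5Q gives P = 159/2 - (1/4)q_C, so π_C = (159/2 - (1/4)q_C)q_C - 29q_C.
Leader FOC: 101/2 - (1/2)q_C = 0, so q_C = 101.
Then q_T = (133 - (1/2)·101) = 165/2.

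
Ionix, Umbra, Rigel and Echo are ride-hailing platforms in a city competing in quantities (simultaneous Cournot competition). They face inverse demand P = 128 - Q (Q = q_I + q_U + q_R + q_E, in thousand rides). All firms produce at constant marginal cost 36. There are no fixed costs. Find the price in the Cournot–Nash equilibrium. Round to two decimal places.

A representative firm's profit is π_i = q_i(128 - Q) - 36q_i.
First-order condition (treating rivals' output as given): 92 - 2q_i - Σ_{j≠i} q_j = 0.
With identical firms every q_j equals q_i, so Σ_{j≠i} q_j = 3q_i and 92 = 5q_i, giving q_i = 92/5.
Total output Q = 368/5, so price P = 128 - 368/5 = 272/5.

54.40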